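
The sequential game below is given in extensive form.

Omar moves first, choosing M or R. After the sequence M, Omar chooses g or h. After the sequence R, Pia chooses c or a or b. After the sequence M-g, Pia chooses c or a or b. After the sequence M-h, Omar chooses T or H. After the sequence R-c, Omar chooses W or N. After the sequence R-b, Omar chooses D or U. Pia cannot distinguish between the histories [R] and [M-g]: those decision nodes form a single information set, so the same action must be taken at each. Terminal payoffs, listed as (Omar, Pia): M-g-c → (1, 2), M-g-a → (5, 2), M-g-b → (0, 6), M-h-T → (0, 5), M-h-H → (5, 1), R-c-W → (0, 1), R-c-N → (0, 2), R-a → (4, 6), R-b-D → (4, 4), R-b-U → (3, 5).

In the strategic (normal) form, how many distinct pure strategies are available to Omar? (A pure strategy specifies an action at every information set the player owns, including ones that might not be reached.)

32

Omar owns the root with actions {M, R} — two choices.
Omar owns the node after M with actions {g, h} — two choices.
Omar owns the node after M-h with actions {T, H} — two choices.
Omar owns the node after R-c with actions {W, N} — two choices.
Omar owns the node after R-b with actions {D, U} — two choices.
A pure strategy fixes one action at each information set independently, so the count is the product 2 × 2 × 2 × 2 × 2 = 32.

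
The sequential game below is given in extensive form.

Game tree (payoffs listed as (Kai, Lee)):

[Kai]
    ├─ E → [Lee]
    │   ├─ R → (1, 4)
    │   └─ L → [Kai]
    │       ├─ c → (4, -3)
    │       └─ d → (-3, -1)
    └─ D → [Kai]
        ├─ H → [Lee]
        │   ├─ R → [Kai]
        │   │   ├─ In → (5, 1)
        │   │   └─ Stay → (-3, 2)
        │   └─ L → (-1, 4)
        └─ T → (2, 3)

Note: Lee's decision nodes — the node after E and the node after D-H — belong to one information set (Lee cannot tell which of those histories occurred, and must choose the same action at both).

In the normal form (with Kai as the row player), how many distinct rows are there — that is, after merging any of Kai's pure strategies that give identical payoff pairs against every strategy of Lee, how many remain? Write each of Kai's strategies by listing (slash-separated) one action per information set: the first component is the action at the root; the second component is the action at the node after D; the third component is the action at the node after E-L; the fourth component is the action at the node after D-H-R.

Kai has 16 pure strategies: E/H/c/In, E/H/c/Stay, E/H/d/In, E/H/d/Stay, E/T/c/In, E/T/c/Stay, E/T/d/In, E/T/d/Stay, D/H/c/In, D/H/c/Stay, D/H/d/In, D/H/d/Stay, D/T/c/In, D/T/c/Stay, D/T/d/In, D/T/d/Stay. Columns: R, L.
{E/H/c/In, E/H/c/Stay, E/T/c/In, E/T/c/Stay} → row (1,4) (4,-3)
{E/H/d/In, E/H/d/Stay, E/T/d/In, E/T/d/Stay} → row (1,4) (-3,-1)
{D/H/c/In, D/H/d/In} → row (5,1) (-1,4)
{D/H/c/Stay, D/H/d/Stay} → row (-3,2) (-1,4)
{D/T/c/In, D/T/c/Stay, D/T/d/In, D/T/d/Stay} → row (2,3) (2,3)
That's 5 distinct rows out of 16 strategies.

5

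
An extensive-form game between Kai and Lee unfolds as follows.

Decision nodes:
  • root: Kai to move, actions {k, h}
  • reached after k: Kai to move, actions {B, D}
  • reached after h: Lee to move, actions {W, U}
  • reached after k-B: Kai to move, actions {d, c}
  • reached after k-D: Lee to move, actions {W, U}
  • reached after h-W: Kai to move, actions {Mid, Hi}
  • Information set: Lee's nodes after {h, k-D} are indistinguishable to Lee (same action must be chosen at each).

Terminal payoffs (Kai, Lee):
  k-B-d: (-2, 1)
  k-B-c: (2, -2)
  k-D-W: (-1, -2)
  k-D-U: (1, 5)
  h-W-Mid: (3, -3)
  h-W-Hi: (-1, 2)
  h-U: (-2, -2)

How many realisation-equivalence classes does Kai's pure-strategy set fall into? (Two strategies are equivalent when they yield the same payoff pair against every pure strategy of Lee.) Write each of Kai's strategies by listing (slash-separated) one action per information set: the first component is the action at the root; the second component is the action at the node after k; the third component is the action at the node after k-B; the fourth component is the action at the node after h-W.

5

Kai has 16 pure strategies: k/B/d/Mid, k/B/d/Hi, k/B/c/Mid, k/B/c/Hi, k/D/d/Mid, k/D/d/Hi, k/D/c/Mid, k/D/c/Hi, h/B/d/Mid, h/B/d/Hi, h/B/c/Mid, h/B/c/Hi, h/D/d/Mid, h/D/d/Hi, h/D/c/Mid, h/D/c/Hi. Columns: W, U.
{k/B/d/Mid, k/B/d/Hi} → row (-2,1) (-2,1)
{k/B/c/Mid, k/B/c/Hi} → row (2,-2) (2,-2)
{k/D/d/Mid, k/D/d/Hi, k/D/c/Mid, k/D/c/Hi} → row (-1,-2) (1,5)
{h/B/d/Mid, h/B/c/Mid, h/D/d/Mid, h/D/c/Mid} → row (3,-3) (-2,-2)
{h/B/d/Hi, h/B/c/Hi, h/D/d/Hi, h/D/c/Hi} → row (-1,2) (-2,-2)
That's 5 distinct rows out of 16 strategies.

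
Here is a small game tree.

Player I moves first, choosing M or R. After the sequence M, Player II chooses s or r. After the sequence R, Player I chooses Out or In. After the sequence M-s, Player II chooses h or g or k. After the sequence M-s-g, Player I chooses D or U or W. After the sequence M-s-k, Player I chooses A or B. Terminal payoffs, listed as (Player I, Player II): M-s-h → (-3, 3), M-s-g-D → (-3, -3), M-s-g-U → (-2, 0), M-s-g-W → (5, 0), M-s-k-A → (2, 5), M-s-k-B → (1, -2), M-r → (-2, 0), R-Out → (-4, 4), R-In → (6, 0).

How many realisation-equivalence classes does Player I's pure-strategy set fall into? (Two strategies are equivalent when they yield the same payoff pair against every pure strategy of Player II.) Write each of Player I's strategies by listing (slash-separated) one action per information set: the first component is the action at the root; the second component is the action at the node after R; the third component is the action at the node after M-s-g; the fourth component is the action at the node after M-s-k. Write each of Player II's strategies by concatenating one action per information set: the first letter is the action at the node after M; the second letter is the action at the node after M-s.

8

Player I has 24 pure strategies: M/Out/D/A, M/Out/D/B, M/Out/U/A, M/Out/U/B, M/Out/W/A, M/Out/W/B, M/In/D/A, M/In/D/B, M/In/U/A, M/In/U/B, M/In/W/A, M/In/W/B, R/Out/D/A, R/Out/D/B, R/Out/U/A, R/Out/U/B, R/Out/W/A, R/Out/W/B, R/In/D/A, R/In/D/B, R/In/U/A, R/In/U/B, R/In/W/A, R/In/W/B. Columns: sh, sg, sk, rh, rg, rk.
{M/Out/D/A, M/In/D/A} → row (-3,3) (-3,-3) (2,5) (-2,0) (-2,0) (-2,0)
{M/Out/D/B, M/In/D/B} → row (-3,3) (-3,-3) (1,-2) (-2,0) (-2,0) (-2,0)
{M/Out/U/A, M/In/U/A} → row (-3,3) (-2,0) (2,5) (-2,0) (-2,0) (-2,0)
{M/Out/U/B, M/In/U/B} → row (-3,3) (-2,0) (1,-2) (-2,0) (-2,0) (-2,0)
{M/Out/W/A, M/In/W/A} → row (-3,3) (5,0) (2,5) (-2,0) (-2,0) (-2,0)
{M/Out/W/B, M/In/W/B} → row (-3,3) (5,0) (1,-2) (-2,0) (-2,0) (-2,0)
{R/Out/D/A, R/Out/D/B, R/Out/U/A, R/Out/U/B, R/Out/W/A, R/Out/W/B} → row (-4,4) (-4,4) (-4,4) (-4,4) (-4,4) (-4,4)
{R/In/D/A, R/In/D/B, R/In/U/A, R/In/U/B, R/In/W/A, R/In/W/B} → row (6,0) (6,0) (6,0) (6,0) (6,0) (6,0)
That's 8 distinct rows out of 24 strategies.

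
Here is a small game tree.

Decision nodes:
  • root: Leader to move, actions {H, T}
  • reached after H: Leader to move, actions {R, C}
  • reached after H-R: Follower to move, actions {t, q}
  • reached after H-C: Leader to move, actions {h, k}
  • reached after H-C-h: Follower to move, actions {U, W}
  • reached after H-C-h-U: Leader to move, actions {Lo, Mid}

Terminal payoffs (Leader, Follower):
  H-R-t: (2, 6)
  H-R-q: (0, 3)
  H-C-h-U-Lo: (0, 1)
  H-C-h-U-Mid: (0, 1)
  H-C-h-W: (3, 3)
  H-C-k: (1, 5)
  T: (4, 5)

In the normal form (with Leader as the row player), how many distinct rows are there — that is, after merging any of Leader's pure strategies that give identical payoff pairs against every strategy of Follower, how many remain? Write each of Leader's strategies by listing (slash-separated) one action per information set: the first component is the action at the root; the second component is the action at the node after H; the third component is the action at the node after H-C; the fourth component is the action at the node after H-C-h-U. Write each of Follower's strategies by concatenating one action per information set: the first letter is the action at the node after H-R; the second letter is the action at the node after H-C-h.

4

Leader has 16 pure strategies: H/R/h/Lo, H/R/h/Mid, H/R/k/Lo, H/R/k/Mid, H/C/h/Lo, H/C/h/Mid, H/C/k/Lo, H/C/k/Mid, T/R/h/Lo, T/R/h/Mid, T/R/k/Lo, T/R/k/Mid, T/C/h/Lo, T/C/h/Mid, T/C/k/Lo, T/C/k/Mid. Columns: tU, tW, qU, qW.
{H/R/h/Lo, H/R/h/Mid, H/R/k/Lo, H/R/k/Mid} → row (2,6) (2,6) (0,3) (0,3)
{H/C/h/Lo, H/C/h/Mid} → row (0,1) (3,3) (0,1) (3,3)
{H/C/k/Lo, H/C/k/Mid} → row (1,5) (1,5) (1,5) (1,5)
{T/R/h/Lo, T/R/h/Mid, T/R/k/Lo, T/R/k/Mid, T/C/h/Lo, T/C/h/Mid, T/C/k/Lo, T/C/k/Mid} → row (4,5) (4,5) (4,5) (4,5)
That's 4 distinct rows out of 16 strategies.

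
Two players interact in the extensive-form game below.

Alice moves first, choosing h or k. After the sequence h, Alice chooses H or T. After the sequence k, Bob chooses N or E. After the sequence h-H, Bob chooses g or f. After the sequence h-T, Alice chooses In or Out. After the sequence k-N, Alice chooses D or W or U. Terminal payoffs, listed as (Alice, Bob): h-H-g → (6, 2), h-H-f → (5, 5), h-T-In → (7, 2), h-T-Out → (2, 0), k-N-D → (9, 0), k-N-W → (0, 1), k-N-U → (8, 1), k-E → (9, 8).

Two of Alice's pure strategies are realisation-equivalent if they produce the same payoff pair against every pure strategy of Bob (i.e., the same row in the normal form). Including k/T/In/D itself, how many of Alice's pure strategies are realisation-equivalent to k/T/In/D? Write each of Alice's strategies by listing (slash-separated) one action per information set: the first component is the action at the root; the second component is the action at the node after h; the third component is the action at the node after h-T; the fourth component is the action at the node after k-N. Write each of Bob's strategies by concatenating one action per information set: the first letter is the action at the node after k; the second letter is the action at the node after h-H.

Row for k/T/In/D (columns Ng, Nf, Eg, Ef): (9,0) (9,0) (9,8) (9,8).
Under k/T/In/D, Alice's choice at the node after h and at the node after h-T can never be reached regardless of what Bob does, so varying those choices leaves every outcome unchanged.
Holding the reachable choices fixed and varying the unreachable ones freely already gives 2 × 2 = 4 equivalent strategies.
No other strategy reproduces this row, so those 4 are the full class: k/H/In/D, k/H/Out/D, k/T/In/D, k/T/Out/D.

4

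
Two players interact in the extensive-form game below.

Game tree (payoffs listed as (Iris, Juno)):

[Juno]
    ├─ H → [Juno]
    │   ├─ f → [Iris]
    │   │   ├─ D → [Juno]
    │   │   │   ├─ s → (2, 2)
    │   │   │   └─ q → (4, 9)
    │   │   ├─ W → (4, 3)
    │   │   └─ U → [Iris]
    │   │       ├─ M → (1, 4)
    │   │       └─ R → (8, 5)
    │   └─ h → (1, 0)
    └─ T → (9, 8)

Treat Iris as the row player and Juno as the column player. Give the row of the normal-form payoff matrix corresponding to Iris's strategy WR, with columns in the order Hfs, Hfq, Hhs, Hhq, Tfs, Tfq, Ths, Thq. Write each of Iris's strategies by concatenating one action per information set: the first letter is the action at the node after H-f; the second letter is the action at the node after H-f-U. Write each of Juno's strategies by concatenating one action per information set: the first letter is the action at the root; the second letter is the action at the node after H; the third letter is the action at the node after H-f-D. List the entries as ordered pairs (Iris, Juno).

vs Hfs: Juno plays H → Juno plays f at [H] → Iris plays W at [H-f] → (4, 3)
vs Hfq: Juno plays H → Juno plays f at [H] → Iris plays W at [H-f] → (4, 3)
vs Hhs: Juno plays H → Juno plays h at [H] → (1, 0)
vs Hhq: Juno plays H → Juno plays h at [H] → (1, 0)
vs Tfs: Juno plays T → (9, 8)
vs Tfq: Juno plays T → (9, 8)
vs Ths: Juno plays T → (9, 8)
vs Thq: Juno plays T → (9, 8)

(4,3) (4,3) (1,0) (1,0) (9,8) (9,8) (9,8) (9,8)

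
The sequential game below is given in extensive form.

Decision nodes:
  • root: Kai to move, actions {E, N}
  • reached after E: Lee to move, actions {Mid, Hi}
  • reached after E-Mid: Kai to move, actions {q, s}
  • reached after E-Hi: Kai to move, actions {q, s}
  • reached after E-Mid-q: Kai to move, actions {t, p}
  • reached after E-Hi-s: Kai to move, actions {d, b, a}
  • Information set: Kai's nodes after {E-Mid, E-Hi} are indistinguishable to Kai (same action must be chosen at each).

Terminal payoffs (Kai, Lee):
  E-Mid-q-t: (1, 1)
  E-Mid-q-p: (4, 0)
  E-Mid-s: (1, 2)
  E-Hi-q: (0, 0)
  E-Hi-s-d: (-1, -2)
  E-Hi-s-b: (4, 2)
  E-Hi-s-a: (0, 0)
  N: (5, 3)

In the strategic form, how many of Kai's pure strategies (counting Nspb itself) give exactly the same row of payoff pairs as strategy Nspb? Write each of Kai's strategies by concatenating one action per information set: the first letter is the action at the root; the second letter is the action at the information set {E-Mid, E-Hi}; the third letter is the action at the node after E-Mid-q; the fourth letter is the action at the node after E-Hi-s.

Row for Nspb (columns Mid, Hi): (5,3) (5,3).
Under Nspb, Kai's choice at the information set {E-Mid, E-Hi} and at the node after E-Mid-q and at the node after E-Hi-s can never be reached regardless of what Lee does, so varying those choices leaves every outcome unchanged.
Holding the reachable choices fixed and varying the unreachable ones freely already gives 2 × 2 × 3 = 12 equivalent strategies.
No other strategy reproduces this row, so those 12 are the full class: Nqtd, Nqtb, Nqta, Nqpd, Nqpb, Nqpa, Nstd, Nstb, Nsta, Nspd, Nspb, Nspa.

12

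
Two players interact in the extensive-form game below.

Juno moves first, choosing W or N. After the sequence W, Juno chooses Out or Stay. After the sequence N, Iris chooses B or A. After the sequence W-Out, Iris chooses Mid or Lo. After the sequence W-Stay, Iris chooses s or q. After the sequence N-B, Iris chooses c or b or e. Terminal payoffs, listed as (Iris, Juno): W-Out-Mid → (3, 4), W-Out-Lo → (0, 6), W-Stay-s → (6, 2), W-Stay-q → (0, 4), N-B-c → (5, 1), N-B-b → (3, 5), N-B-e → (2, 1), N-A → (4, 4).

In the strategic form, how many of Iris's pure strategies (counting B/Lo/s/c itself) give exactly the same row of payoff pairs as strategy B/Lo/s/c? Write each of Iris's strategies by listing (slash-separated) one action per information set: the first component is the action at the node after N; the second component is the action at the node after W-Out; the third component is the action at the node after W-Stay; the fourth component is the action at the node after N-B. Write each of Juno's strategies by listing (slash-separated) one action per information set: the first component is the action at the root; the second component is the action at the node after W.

Row for B/Lo/s/c (columns W/Out, W/Stay, N/Out, N/Stay): (0,6) (6,2) (5,1) (5,1).
Every one of Iris's information sets is on the play path for some reply by Juno when Iris follows B/Lo/s/c.
Changing the action at any of them therefore changes at least one column, so only B/Lo/s/c itself gives this row.

1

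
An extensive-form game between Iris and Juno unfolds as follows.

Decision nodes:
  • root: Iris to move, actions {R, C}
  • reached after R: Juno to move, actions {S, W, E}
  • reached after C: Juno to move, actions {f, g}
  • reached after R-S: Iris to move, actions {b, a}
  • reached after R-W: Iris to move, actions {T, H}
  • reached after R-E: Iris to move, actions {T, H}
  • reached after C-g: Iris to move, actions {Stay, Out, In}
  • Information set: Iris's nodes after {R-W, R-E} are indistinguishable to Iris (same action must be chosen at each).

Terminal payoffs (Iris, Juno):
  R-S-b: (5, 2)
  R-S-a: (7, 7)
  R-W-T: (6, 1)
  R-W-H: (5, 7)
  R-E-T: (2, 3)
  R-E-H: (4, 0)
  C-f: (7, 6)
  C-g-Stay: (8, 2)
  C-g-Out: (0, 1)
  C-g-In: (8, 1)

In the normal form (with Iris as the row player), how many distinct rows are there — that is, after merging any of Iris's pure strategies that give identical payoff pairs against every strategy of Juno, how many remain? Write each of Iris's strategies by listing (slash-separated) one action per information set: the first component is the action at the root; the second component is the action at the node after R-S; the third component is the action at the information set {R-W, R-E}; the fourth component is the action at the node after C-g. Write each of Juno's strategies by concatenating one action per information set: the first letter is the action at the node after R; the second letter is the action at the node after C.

7

Iris has 24 pure strategies: R/b/T/Stay, R/b/T/Out, R/b/T/In, R/b/H/Stay, R/b/H/Out, R/b/H/In, R/a/T/Stay, R/a/T/Out, R/a/T/In, R/a/H/Stay, R/a/H/Out, R/a/H/In, C/b/T/Stay, C/b/T/Out, C/b/T/In, C/b/H/Stay, C/b/H/Out, C/b/H/In, C/a/T/Stay, C/a/T/Out, C/a/T/In, C/a/H/Stay, C/a/H/Out, C/a/H/In. Columns: Sf, Sg, Wf, Wg, Ef, Eg.
{R/b/T/Stay, R/b/T/Out, R/b/T/In} → row (5,2) (5,2) (6,1) (6,1) (2,3) (2,3)
{R/b/H/Stay, R/b/H/Out, R/b/H/In} → row (5,2) (5,2) (5,7) (5,7) (4,0) (4,0)
{R/a/T/Stay, R/a/T/Out, R/a/T/In} → row (7,7) (7,7) (6,1) (6,1) (2,3) (2,3)
{R/a/H/Stay, R/a/H/Out, R/a/H/In} → row (7,7) (7,7) (5,7) (5,7) (4,0) (4,0)
{C/b/T/Stay, C/b/H/Stay, C/a/T/Stay, C/a/H/Stay} → row (7,6) (8,2) (7,6) (8,2) (7,6) (8,2)
{C/b/T/Out, C/b/H/Out, C/a/T/Out, C/a/H/Out} → row (7,6) (0,1) (7,6) (0,1) (7,6) (0,1)
{C/b/T/In, C/b/H/In, C/a/T/In, C/a/H/In} → row (7,6) (8,1) (7,6) (8,1) (7,6) (8,1)
That's 7 distinct rows out of 24 strategies.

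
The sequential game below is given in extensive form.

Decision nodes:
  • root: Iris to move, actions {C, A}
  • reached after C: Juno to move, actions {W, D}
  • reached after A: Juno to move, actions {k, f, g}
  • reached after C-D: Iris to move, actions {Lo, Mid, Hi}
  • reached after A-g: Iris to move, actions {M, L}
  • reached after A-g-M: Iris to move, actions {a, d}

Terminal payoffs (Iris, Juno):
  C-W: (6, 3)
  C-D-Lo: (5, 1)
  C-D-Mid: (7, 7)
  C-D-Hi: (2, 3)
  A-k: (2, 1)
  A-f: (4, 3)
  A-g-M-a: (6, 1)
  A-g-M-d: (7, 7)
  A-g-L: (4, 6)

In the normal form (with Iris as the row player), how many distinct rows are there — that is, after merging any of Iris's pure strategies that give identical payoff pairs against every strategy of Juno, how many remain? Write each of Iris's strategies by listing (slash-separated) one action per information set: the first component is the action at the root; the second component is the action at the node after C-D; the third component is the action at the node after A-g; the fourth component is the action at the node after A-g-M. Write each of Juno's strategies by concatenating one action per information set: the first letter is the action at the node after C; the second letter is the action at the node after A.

6

Iris has 24 pure strategies: C/Lo/M/a, C/Lo/M/d, C/Lo/L/a, C/Lo/L/d, C/Mid/M/a, C/Mid/M/d, C/Mid/L/a, C/Mid/L/d, C/Hi/M/a, C/Hi/M/d, C/Hi/L/a, C/Hi/L/d, A/Lo/M/a, A/Lo/M/d, A/Lo/L/a, A/Lo/L/d, A/Mid/M/a, A/Mid/M/d, A/Mid/L/a, A/Mid/L/d, A/Hi/M/a, A/Hi/M/d, A/Hi/L/a, A/Hi/L/d. Columns: Wk, Wf, Wg, Dk, Df, Dg.
{C/Lo/M/a, C/Lo/M/d, C/Lo/L/a, C/Lo/L/d} → row (6,3) (6,3) (6,3) (5,1) (5,1) (5,1)
{C/Mid/M/a, C/Mid/M/d, C/Mid/L/a, C/Mid/L/d} → row (6,3) (6,3) (6,3) (7,7) (7,7) (7,7)
{C/Hi/M/a, C/Hi/M/d, C/Hi/L/a, C/Hi/L/d} → row (6,3) (6,3) (6,3) (2,3) (2,3) (2,3)
{A/Lo/M/a, A/Mid/M/a, A/Hi/M/a} → row (2,1) (4,3) (6,1) (2,1) (4,3) (6,1)
{A/Lo/M/d, A/Mid/M/d, A/Hi/M/d} → row (2,1) (4,3) (7,7) (2,1) (4,3) (7,7)
{A/Lo/L/a, A/Lo/L/d, A/Mid/L/a, A/Mid/L/d, A/Hi/L/a, A/Hi/L/d} → row (2,1) (4,3) (4,6) (2,1) (4,3) (4,6)
That's 6 distinct rows out of 24 strategies.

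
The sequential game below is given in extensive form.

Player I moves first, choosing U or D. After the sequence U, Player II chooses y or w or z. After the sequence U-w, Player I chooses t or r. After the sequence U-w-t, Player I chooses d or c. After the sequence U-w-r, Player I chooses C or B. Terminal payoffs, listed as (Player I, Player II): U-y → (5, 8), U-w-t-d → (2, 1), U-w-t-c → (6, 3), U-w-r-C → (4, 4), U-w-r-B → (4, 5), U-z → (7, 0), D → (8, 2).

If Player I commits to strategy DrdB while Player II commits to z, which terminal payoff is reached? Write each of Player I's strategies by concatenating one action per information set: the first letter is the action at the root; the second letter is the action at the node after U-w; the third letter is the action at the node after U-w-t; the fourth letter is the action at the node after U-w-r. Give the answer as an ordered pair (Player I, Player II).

Trace the play path from the root:
  Player I plays D
→ terminal payoff (8, 2).
(Player I's choice at the node after U-w is never reached on this path, so it doesn't affect the outcome.)

(8, 2)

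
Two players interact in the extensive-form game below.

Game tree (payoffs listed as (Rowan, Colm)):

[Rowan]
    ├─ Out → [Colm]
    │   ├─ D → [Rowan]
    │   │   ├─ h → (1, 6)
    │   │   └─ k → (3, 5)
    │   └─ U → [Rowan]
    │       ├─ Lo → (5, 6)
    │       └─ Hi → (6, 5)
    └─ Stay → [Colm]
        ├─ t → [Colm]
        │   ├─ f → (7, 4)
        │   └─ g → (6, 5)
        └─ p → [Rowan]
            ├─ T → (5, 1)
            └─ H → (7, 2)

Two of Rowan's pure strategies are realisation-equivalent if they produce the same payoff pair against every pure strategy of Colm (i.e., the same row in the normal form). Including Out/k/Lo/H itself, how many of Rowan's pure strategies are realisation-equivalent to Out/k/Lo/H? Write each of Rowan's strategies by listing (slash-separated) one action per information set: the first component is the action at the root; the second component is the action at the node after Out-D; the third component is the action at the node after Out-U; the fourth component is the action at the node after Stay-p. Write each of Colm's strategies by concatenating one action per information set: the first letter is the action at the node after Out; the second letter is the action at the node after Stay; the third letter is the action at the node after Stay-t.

Row for Out/k/Lo/H (columns Dtf, Dtg, Dpf, Dpg, Utf, Utg, Upf, Upg): (3,5) (3,5) (3,5) (3,5) (5,6) (5,6) (5,6) (5,6).
Under Out/k/Lo/H, Rowan's choice at the node after Stay-p can never be reached regardless of what Colm does, so varying those choices leaves every outcome unchanged.
Holding the reachable choices fixed and varying the unreachable one freely already gives 2 equivalent strategies.
No other strategy reproduces this row, so those 2 are the full class: Out/k/Lo/T, Out/k/Lo/H.

2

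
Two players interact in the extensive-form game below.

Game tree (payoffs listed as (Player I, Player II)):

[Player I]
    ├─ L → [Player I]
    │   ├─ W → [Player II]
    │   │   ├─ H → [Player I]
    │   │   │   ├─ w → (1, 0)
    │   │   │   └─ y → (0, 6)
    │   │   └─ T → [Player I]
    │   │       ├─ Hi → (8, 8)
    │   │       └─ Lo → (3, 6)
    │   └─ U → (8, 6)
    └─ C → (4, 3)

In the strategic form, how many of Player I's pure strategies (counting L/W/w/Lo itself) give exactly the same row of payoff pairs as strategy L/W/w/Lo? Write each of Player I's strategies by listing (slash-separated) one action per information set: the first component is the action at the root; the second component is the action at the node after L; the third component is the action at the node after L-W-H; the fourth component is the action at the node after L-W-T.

1

Row for L/W/w/Lo (columns H, T): (1,0) (3,6).
Every one of Player I's information sets is on the play path for some reply by Player II when Player I follows L/W/w/Lo.
Changing the action at any of them therefore changes at least one column, so only L/W/w/Lo itself gives this row.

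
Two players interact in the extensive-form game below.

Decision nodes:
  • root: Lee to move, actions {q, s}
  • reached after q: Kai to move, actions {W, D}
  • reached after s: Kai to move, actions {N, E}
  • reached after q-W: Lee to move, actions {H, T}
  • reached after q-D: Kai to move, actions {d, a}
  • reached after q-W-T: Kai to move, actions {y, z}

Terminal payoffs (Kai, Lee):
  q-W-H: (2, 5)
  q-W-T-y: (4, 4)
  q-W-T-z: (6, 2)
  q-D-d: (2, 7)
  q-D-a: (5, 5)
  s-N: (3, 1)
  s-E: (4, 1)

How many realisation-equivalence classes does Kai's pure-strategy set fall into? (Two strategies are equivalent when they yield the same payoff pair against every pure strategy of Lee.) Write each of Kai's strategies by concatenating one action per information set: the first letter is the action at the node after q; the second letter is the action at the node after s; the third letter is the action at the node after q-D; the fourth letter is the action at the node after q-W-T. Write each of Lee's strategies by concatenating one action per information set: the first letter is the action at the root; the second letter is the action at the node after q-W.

Kai has 16 pure strategies: WNdy, WNdz, WNay, WNaz, WEdy, WEdz, WEay, WEaz, DNdy, DNdz, DNay, DNaz, DEdy, DEdz, DEay, DEaz. Columns: qH, qT, sH, sT.
{WNdy, WNay} → row (2,5) (4,4) (3,1) (3,1)
{WNdz, WNaz} → row (2,5) (6,2) (3,1) (3,1)
{WEdy, WEay} → row (2,5) (4,4) (4,1) (4,1)
{WEdz, WEaz} → row (2,5) (6,2) (4,1) (4,1)
{DNdy, DNdz} → row (2,7) (2,7) (3,1) (3,1)
{DNay, DNaz} → row (5,5) (5,5) (3,1) (3,1)
{DEdy, DEdz} → row (2,7) (2,7) (4,1) (4,1)
{DEay, DEaz} → row (5,5) (5,5) (4,1) (4,1)
That's 8 distinct rows out of 16 strategies.

8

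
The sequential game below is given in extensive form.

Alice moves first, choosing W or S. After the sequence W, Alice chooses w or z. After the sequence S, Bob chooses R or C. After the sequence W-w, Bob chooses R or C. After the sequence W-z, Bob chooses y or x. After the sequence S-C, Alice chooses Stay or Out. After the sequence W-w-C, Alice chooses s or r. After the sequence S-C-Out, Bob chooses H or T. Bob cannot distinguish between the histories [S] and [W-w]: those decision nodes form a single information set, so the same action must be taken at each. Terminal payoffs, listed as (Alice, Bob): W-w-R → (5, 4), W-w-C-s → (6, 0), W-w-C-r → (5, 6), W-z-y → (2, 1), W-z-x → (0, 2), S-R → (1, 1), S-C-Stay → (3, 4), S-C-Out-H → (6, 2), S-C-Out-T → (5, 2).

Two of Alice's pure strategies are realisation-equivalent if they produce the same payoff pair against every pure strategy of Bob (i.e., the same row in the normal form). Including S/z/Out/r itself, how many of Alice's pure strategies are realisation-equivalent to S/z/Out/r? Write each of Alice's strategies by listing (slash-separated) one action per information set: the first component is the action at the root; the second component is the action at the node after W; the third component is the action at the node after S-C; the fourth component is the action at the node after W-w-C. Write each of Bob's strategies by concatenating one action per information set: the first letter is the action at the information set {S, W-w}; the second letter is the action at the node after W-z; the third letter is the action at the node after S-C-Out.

4

Row for S/z/Out/r (columns RyH, RyT, RxH, RxT, CyH, CyT, CxH, CxT): (1,1) (1,1) (1,1) (1,1) (6,2) (5,2) (6,2) (5,2).
Under S/z/Out/r, Alice's choice at the node after W and at the node after W-w-C can never be reached regardless of what Bob does, so varying those choices leaves every outcome unchanged.
Holding the reachable choices fixed and varying the unreachable ones freely already gives 2 × 2 = 4 equivalent strategies.
No other strategy reproduces this row, so those 4 are the full class: S/w/Out/s, S/w/Out/r, S/z/Out/s, S/z/Out/r.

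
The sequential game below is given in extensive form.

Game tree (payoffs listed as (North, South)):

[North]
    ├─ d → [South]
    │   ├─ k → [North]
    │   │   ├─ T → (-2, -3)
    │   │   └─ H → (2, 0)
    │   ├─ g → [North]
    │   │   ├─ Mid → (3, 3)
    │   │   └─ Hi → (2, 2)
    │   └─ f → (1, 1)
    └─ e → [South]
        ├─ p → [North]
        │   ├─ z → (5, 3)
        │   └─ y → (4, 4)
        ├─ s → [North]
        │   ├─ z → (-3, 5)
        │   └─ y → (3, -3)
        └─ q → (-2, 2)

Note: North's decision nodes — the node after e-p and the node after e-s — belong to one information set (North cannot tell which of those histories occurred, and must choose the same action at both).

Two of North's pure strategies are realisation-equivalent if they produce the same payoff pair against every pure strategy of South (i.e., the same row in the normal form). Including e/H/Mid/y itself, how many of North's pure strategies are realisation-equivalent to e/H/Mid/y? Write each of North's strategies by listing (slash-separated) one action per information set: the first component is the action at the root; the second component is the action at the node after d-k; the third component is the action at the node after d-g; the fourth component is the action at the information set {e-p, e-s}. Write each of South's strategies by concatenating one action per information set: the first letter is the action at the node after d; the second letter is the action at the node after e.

Row for e/H/Mid/y (columns kp, ks, kq, gp, gs, gq, fp, fs, fq): (4,4) (3,-3) (-2,2) (4,4) (3,-3) (-2,2) (4,4) (3,-3) (-2,2).
Under e/H/Mid/y, North's choice at the node after d-k and at the node after d-g can never be reached regardless of what South does, so varying those choices leaves every outcome unchanged.
Holding the reachable choices fixed and varying the unreachable ones freely already gives 2 × 2 = 4 equivalent strategies.
No other strategy reproduces this row, so those 4 are the full class: e/T/Mid/y, e/T/Hi/y, e/H/Mid/y, e/H/Hi/y.

4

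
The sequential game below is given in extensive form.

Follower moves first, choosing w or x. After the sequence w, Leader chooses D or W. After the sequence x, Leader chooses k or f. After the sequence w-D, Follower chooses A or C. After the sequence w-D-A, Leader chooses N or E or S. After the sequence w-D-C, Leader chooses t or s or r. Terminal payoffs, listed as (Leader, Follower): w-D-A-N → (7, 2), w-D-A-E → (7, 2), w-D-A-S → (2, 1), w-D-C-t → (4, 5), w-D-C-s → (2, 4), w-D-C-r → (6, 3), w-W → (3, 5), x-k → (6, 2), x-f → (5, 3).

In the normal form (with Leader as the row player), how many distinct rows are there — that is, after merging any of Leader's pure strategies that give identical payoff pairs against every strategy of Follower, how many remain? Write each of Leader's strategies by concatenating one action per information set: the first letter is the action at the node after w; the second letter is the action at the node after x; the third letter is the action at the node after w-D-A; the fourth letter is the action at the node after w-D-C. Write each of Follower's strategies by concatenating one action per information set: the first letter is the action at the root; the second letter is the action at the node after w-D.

Leader has 36 pure strategies: DkNt, DkNs, DkNr, DkEt, DkEs, DkEr, DkSt, DkSs, DkSr, DfNt, DfNs, DfNr, DfEt, DfEs, DfEr, DfSt, DfSs, DfSr, WkNt, WkNs, WkNr, WkEt, WkEs, WkEr, WkSt, WkSs, WkSr, WfNt, WfNs, WfNr, WfEt, WfEs, WfEr, WfSt, WfSs, WfSr. Columns: wA, wC, xA, xC.
{DkNt, DkEt} → row (7,2) (4,5) (6,2) (6,2)
{DkNs, DkEs} → row (7,2) (2,4) (6,2) (6,2)
{DkNr, DkEr} → row (7,2) (6,3) (6,2) (6,2)
{DkSt} → row (2,1) (4,5) (6,2) (6,2)
{DkSs} → row (2,1) (2,4) (6,2) (6,2)
{DkSr} → row (2,1) (6,3) (6,2) (6,2)
{DfNt, DfEt} → row (7,2) (4,5) (5,3) (5,3)
{DfNs, DfEs} → row (7,2) (2,4) (5,3) (5,3)
{DfNr, DfEr} → row (7,2) (6,3) (5,3) (5,3)
{DfSt} → row (2,1) (4,5) (5,3) (5,3)
{DfSs} → row (2,1) (2,4) (5,3) (5,3)
{DfSr} → row (2,1) (6,3) (5,3) (5,3)
{WkNt, WkNs, WkNr, WkEt, WkEs, WkEr, WkSt, WkSs, WkSr} → row (3,5) (3,5) (6,2) (6,2)
{WfNt, WfNs, WfNr, WfEt, WfEs, WfEr, WfSt, WfSs, WfSr} → row (3,5) (3,5) (5,3) (5,3)
That's 14 distinct rows out of 36 strategies.

14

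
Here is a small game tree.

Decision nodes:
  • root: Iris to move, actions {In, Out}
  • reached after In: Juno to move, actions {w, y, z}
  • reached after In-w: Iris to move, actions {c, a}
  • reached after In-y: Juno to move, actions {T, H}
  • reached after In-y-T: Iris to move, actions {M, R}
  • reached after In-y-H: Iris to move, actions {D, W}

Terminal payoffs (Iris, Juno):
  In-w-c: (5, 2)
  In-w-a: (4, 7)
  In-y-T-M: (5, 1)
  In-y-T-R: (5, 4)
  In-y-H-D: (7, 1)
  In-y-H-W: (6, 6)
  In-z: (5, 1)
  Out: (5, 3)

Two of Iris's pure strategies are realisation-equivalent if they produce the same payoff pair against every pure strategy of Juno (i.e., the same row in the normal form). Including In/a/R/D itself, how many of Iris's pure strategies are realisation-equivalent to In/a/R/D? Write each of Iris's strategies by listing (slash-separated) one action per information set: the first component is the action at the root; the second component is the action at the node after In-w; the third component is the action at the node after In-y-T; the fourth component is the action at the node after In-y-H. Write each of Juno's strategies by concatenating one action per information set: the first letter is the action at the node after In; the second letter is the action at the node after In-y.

1

Row for In/a/R/D (columns wT, wH, yT, yH, zT, zH): (4,7) (4,7) (5,4) (7,1) (5,1) (5,1).
Every one of Iris's information sets is on the play path for some reply by Juno when Iris follows In/a/R/D.
Changing the action at any of them therefore changes at least one column, so only In/a/R/D itself gives this row.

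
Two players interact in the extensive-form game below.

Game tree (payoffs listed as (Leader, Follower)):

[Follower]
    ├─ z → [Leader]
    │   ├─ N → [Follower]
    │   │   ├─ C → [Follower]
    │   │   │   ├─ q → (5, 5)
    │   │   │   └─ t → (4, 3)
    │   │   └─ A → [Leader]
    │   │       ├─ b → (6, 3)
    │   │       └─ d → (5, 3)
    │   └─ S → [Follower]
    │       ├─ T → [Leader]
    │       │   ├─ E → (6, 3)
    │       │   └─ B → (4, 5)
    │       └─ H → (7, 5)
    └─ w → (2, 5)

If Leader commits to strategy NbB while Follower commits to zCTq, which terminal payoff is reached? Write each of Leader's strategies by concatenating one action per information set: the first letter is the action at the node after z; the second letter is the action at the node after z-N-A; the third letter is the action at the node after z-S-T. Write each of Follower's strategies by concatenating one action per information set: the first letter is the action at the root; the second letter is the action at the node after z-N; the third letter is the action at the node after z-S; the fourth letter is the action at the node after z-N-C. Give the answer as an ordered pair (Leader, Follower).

(5, 5)

Trace the play path from the root:
  Follower plays z
  Leader plays N at [z]
  Follower plays C at [z-N]
  Follower plays q at [z-N-C]
→ terminal payoff (5, 5).
(Leader's choice at the node after z-N-A is never reached on this path, so it doesn't affect the outcome.)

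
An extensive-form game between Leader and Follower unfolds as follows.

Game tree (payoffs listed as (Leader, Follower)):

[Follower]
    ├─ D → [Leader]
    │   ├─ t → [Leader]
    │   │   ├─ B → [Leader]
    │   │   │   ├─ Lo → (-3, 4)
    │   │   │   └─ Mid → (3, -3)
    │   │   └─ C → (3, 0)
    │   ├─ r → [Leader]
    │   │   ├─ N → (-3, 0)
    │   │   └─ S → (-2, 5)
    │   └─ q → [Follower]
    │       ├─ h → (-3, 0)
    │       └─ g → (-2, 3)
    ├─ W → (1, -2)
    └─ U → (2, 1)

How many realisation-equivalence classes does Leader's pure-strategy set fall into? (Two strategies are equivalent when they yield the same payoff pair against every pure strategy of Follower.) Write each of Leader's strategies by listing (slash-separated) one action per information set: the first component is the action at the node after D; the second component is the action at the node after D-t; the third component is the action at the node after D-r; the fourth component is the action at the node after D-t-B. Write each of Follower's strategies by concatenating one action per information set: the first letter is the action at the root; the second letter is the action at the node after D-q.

Leader has 24 pure strategies: t/B/N/Lo, t/B/N/Mid, t/B/S/Lo, t/B/S/Mid, t/C/N/Lo, t/C/N/Mid, t/C/S/Lo, t/C/S/Mid, r/B/N/Lo, r/B/N/Mid, r/B/S/Lo, r/B/S/Mid, r/C/N/Lo, r/C/N/Mid, r/C/S/Lo, r/C/S/Mid, q/B/N/Lo, q/B/N/Mid, q/B/S/Lo, q/B/S/Mid, q/C/N/Lo, q/C/N/Mid, q/C/S/Lo, q/C/S/Mid. Columns: Dh, Dg, Wh, Wg, Uh, Ug.
{t/B/N/Lo, t/B/S/Lo} → row (-3,4) (-3,4) (1,-2) (1,-2) (2,1) (2,1)
{t/B/N/Mid, t/B/S/Mid} → row (3,-3) (3,-3) (1,-2) (1,-2) (2,1) (2,1)
{t/C/N/Lo, t/C/N/Mid, t/C/S/Lo, t/C/S/Mid} → row (3,0) (3,0) (1,-2) (1,-2) (2,1) (2,1)
{r/B/N/Lo, r/B/N/Mid, r/C/N/Lo, r/C/N/Mid} → row (-3,0) (-3,0) (1,-2) (1,-2) (2,1) (2,1)
{r/B/S/Lo, r/B/S/Mid, r/C/S/Lo, r/C/S/Mid} → row (-2,5) (-2,5) (1,-2) (1,-2) (2,1) (2,1)
{q/B/N/Lo, q/B/N/Mid, q/B/S/Lo, q/B/S/Mid, q/C/N/Lo, q/C/N/Mid, q/C/S/Lo, q/C/S/Mid} → row (-3,0) (-2,3) (1,-2) (1,-2) (2,1) (2,1)
That's 6 distinct rows out of 24 strategies.

6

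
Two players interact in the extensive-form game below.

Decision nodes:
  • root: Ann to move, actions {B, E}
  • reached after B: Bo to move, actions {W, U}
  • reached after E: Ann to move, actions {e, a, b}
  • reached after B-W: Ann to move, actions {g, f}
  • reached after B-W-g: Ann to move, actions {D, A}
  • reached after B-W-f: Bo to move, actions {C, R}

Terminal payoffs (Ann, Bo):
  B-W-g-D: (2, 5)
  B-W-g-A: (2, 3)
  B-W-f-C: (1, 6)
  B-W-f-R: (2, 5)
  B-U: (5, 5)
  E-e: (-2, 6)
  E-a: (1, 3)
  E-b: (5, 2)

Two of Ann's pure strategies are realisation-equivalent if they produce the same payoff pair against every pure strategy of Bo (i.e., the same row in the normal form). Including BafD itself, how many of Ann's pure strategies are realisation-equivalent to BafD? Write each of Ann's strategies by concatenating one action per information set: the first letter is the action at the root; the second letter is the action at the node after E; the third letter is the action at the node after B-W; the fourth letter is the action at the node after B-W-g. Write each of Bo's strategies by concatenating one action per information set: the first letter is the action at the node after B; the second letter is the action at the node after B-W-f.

6

Row for BafD (columns WC, WR, UC, UR): (1,6) (2,5) (5,5) (5,5).
Under BafD, Ann's choice at the node after E and at the node after B-W-g can never be reached regardless of what Bo does, so varying those choices leaves every outcome unchanged.
Holding the reachable choices fixed and varying the unreachable ones freely already gives 3 × 2 = 6 equivalent strategies.
No other strategy reproduces this row, so those 6 are the full class: BefD, BefA, BafD, BafA, BbfD, BbfA.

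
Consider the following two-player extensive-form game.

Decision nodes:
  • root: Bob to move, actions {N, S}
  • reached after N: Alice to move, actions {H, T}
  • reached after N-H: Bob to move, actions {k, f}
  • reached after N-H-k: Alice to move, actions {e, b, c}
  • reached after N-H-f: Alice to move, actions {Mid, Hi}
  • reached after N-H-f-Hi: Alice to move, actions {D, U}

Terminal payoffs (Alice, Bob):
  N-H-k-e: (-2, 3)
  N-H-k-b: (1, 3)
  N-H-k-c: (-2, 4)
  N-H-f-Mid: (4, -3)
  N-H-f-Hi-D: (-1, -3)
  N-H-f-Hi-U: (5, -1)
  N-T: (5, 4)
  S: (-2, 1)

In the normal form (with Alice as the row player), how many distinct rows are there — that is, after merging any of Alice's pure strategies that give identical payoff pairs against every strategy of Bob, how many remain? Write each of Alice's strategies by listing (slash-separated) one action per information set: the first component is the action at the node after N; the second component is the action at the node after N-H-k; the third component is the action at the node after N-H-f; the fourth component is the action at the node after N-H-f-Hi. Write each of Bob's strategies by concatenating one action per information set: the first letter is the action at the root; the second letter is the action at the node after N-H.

Alice has 24 pure strategies: H/e/Mid/D, H/e/Mid/U, H/e/Hi/D, H/e/Hi/U, H/b/Mid/D, H/b/Mid/U, H/b/Hi/D, H/b/Hi/U, H/c/Mid/D, H/c/Mid/U, H/c/Hi/D, H/c/Hi/U, T/e/Mid/D, T/e/Mid/U, T/e/Hi/D, T/e/Hi/U, T/b/Mid/D, T/b/Mid/U, T/b/Hi/D, T/b/Hi/U, T/c/Mid/D, T/c/Mid/U, T/c/Hi/D, T/c/Hi/U. Columns: Nk, Nf, Sk, Sf.
{H/e/Mid/D, H/e/Mid/U} → row (-2,3) (4,-3) (-2,1) (-2,1)
{H/e/Hi/D} → row (-2,3) (-1,-3) (-2,1) (-2,1)
{H/e/Hi/U} → row (-2,3) (5,-1) (-2,1) (-2,1)
{H/b/Mid/D, H/b/Mid/U} → row (1,3) (4,-3) (-2,1) (-2,1)
{H/b/Hi/D} → row (1,3) (-1,-3) (-2,1) (-2,1)
{H/b/Hi/U} → row (1,3) (5,-1) (-2,1) (-2,1)
{H/c/Mid/D, H/c/Mid/U} → row (-2,4) (4,-3) (-2,1) (-2,1)
{H/c/Hi/D} → row (-2,4) (-1,-3) (-2,1) (-2,1)
{H/c/Hi/U} → row (-2,4) (5,-1) (-2,1) (-2,1)
{T/e/Mid/D, T/e/Mid/U, T/e/Hi/D, T/e/Hi/U, T/b/Mid/D, T/b/Mid/U, T/b/Hi/D, T/b/Hi/U, T/c/Mid/D, T/c/Mid/U, T/c/Hi/D, T/c/Hi/U} → row (5,4) (5,4) (-2,1) (-2,1)
That's 10 distinct rows out of 24 strategies.

10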